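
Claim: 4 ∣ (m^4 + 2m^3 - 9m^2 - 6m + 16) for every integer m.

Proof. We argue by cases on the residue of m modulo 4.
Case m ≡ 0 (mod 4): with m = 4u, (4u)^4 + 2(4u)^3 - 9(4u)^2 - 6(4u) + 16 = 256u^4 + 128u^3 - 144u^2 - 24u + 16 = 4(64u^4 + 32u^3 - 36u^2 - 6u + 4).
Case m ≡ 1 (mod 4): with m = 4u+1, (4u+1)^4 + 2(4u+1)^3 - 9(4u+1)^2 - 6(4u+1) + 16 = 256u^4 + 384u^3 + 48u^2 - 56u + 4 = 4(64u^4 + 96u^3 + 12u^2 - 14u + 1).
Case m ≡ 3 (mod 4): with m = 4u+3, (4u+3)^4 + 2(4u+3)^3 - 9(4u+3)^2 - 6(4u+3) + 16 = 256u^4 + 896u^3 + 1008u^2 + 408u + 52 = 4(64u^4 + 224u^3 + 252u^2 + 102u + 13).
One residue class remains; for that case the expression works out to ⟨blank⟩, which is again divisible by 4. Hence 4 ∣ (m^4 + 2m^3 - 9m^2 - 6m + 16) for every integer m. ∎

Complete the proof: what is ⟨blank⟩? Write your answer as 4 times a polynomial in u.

The residues treated are {0, 1, 3}, so the missing case is m ≡ 2 (mod 4); write m = 4u+2.
Then (4u+2)^4 + 2(4u+2)^3 - 9(4u+2)^2 - 6(4u+2) + 16 = 256u^4 + 640u^3 + 432u^2 + 56u = 4(64u^4 + 160u^3 + 108u^2 + 14u).

4(64u^4 + 160u^3 + 108u^2 + 14u)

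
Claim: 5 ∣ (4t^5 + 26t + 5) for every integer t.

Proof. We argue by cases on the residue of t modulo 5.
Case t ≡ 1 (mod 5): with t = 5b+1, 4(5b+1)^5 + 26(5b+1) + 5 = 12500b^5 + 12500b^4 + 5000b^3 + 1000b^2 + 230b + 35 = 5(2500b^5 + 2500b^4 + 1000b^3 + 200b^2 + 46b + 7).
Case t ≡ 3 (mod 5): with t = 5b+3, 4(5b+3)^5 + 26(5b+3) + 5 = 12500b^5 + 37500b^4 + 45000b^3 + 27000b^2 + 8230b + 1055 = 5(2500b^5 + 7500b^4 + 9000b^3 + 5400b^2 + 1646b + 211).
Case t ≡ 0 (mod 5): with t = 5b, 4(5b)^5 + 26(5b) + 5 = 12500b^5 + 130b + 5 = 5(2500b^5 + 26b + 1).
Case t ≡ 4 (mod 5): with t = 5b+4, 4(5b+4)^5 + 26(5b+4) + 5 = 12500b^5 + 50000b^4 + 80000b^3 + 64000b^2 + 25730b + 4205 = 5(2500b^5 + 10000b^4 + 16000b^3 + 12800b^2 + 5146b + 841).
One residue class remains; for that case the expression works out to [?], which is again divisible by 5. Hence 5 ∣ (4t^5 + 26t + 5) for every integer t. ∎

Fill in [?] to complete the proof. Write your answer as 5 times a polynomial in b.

5(2500b^5 + 5000b^4 + 4000b^3 + 1600b^2 + 346b + 37)

Only t ≡ 2 (mod 5) is unaccounted for. Put t = 5b+2:
4(5b+2)^5 + 26(5b+2) + 5 expands to 12500b^5 + 25000b^4 + 20000b^3 + 8000b^2 + 1730b + 185,
and factoring out 5 leaves 5(2500b^5 + 5000b^4 + 4000b^3 + 1600b^2 + 346b + 37).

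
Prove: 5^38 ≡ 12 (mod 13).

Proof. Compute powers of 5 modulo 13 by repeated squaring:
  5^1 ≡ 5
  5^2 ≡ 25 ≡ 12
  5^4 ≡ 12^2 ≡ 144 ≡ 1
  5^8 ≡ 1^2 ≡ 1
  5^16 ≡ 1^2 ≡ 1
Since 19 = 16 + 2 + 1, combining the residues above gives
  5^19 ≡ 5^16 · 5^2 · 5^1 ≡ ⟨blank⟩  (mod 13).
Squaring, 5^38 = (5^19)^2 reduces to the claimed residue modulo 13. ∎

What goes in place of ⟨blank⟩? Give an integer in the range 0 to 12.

8

5^16 · 5^2 · 5^1 ≡ 1 · 12 · 5 = 60.
60 mod 13 = 8, so 5^19 ≡ 8 (mod 13).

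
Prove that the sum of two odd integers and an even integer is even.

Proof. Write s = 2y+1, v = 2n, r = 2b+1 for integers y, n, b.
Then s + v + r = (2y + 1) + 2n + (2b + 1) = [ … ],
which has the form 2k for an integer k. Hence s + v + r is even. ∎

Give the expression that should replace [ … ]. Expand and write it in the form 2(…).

Expanding: (2y + 1) + 2n + (2b + 1) = 2b + 2n + 2y + 2.
Every term is even; pulling out the factor of 2 gives 2(b + n + y + 1).

2(b + n + y + 1)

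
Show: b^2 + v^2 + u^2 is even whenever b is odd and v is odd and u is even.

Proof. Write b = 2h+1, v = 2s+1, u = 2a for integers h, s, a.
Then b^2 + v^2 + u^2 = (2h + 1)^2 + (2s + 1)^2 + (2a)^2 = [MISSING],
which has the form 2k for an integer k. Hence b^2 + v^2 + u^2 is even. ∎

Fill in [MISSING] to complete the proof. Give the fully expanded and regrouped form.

2(2a^2 + 2h^2 + 2h + 2s^2 + 2s + 1)

(2h + 1)^2 + (2s + 1)^2 + (2a)^2 = 4a^2 + 4h^2 + 4h + 4s^2 + 4s + 2
= 2(2a^2 + 2h^2 + 2h + 2s^2 + 2s + 1).
Since 2a^2 + 2h^2 + 2h + 2s^2 + 2s + 1 is an integer, the sum of squares is of the form 2k for an integer k.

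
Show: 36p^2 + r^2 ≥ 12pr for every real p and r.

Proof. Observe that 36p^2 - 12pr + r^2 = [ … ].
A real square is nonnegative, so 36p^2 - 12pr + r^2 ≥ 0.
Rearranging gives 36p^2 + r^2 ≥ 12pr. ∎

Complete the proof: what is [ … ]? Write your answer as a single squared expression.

(6p - r)^2

36p^2 - 12pr + r^2 is a perfect-square trinomial: the outer terms are (6p)^2 and (r)^2, and the cross term is -2·6p·r.
So 36p^2 - 12pr + r^2 = (6p - r)^2 ≥ 0.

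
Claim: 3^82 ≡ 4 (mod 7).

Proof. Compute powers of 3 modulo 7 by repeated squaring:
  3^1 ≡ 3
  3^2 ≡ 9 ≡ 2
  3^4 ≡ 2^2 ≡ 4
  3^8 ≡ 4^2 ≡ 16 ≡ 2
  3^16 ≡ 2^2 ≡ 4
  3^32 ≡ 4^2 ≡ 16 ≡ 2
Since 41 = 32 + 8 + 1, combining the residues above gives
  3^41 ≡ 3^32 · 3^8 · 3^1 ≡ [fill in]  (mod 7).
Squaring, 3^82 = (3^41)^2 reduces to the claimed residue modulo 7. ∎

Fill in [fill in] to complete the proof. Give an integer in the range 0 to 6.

3^32 · 3^8 · 3^1 ≡ 2 · 2 · 3 = 12.
12 mod 7 = 5, so 3^41 ≡ 5 (mod 7).

5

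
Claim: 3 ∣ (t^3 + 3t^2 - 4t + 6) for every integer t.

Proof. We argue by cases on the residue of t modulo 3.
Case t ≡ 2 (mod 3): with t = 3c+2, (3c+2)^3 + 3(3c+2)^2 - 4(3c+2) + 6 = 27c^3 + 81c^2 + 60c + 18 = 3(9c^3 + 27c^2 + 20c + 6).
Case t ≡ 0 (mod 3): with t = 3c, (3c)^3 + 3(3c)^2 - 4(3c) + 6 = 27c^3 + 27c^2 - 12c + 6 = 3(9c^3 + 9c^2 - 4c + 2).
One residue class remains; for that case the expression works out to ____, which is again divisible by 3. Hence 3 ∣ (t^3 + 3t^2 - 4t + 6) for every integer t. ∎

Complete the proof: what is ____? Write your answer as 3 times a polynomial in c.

The residues treated are {2, 0}, so the missing case is t ≡ 1 (mod 3); write t = 3c+1.
Then (3c+1)^3 + 3(3c+1)^2 - 4(3c+1) + 6 = 27c^3 + 54c^2 + 15c + 6 = 3(9c^3 + 18c^2 + 5c + 2).

3(9c^3 + 18c^2 + 5c + 2)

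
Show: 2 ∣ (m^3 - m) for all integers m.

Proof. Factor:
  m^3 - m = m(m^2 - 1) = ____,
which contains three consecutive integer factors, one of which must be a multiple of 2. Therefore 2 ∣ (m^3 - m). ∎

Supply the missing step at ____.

m(m^2 - 1) = m(m - 1)(m + 1) = (m - 1)m(m + 1).
These three factors are consecutive integers, so their product is divisible by 2.

(m - 1)m(m + 1)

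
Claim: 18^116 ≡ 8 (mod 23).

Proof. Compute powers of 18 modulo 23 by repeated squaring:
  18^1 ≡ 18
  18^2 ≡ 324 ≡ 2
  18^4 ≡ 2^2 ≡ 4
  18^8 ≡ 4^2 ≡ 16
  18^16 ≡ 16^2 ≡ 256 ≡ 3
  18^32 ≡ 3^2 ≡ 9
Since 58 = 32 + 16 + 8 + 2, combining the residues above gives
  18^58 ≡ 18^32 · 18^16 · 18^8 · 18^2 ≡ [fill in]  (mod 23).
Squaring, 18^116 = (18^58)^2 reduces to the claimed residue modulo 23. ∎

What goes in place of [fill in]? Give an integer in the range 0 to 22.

13

Multiply the listed residues: 9 · 3 · 16 · 2 = 27 → 432 → 864.
Reducing modulo 23: 864 = 37·23 + 13, so 18^58 ≡ 13.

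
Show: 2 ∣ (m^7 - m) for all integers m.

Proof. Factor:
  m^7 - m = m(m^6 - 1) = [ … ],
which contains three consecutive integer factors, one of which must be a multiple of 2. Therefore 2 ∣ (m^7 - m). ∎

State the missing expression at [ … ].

(m - 1)m(m + 1)(m^4 + m^2 + 1)

m^6 - 1 = (m^2 - 1)(m^4 + m^2 + 1), and m^2 - 1 = (m-1)(m+1).
So m(m^6 - 1) = (m - 1)m(m + 1)(m^4 + m^2 + 1).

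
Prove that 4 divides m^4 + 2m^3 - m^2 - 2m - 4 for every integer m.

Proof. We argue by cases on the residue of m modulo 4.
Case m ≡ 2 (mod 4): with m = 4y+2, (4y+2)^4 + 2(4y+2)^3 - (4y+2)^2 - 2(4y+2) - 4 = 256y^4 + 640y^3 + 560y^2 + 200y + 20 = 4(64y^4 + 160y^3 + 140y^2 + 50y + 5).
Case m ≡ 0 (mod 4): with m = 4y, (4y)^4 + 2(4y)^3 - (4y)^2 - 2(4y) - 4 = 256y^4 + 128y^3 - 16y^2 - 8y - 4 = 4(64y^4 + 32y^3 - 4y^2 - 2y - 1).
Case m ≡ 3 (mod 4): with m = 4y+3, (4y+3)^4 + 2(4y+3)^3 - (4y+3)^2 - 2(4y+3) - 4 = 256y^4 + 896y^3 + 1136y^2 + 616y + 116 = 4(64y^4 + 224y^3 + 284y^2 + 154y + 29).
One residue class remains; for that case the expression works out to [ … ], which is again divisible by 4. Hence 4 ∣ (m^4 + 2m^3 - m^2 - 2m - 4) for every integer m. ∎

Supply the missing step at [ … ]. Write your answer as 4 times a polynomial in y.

4(64y^4 + 96y^3 + 44y^2 + 6y - 1)

The residues treated are {2, 0, 3}, so the missing case is m ≡ 1 (mod 4); write m = 4y+1.
Then (4y+1)^4 + 2(4y+1)^3 - (4y+1)^2 - 2(4y+1) - 4 = 256y^4 + 384y^3 + 176y^2 + 24y - 4 = 4(64y^4 + 96y^3 + 44y^2 + 6y - 1).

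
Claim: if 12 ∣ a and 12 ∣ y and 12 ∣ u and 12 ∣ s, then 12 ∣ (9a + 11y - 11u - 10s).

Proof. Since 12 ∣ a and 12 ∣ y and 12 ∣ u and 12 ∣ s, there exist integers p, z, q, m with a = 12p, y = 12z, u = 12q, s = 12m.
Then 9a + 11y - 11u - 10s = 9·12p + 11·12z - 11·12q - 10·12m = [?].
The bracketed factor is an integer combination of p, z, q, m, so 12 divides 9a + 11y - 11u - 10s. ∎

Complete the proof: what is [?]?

12(-10m + 9p - 11q + 11z)

Pull the common 12 out of every term: 9·12p + 11·12z - 11·12q - 10·12m = 12(-10m + 9p - 11q + 11z).
-10m + 9p - 11q + 11z is an integer, which exhibits the divisibility.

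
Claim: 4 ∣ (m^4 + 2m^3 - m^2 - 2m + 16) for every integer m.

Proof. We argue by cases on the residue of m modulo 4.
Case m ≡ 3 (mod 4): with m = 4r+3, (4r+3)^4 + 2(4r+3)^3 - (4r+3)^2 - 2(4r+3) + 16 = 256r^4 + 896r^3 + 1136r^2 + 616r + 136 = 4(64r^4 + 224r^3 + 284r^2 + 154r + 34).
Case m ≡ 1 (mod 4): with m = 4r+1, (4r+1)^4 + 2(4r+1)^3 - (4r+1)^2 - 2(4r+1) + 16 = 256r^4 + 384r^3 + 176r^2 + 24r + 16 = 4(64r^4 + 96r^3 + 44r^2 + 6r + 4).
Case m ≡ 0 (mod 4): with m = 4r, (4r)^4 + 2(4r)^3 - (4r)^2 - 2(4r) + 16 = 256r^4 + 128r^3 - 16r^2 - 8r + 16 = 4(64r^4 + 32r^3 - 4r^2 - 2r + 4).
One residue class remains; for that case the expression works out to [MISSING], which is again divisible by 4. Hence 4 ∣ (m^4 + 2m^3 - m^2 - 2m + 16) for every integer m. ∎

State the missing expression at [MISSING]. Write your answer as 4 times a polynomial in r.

Only m ≡ 2 (mod 4) is unaccounted for. Put m = 4r+2:
(4r+2)^4 + 2(4r+2)^3 - (4r+2)^2 - 2(4r+2) + 16 expands to 256r^4 + 640r^3 + 560r^2 + 200r + 40,
and factoring out 4 leaves 4(64r^4 + 160r^3 + 140r^2 + 50r + 10).

4(64r^4 + 160r^3 + 140r^2 + 50r + 10)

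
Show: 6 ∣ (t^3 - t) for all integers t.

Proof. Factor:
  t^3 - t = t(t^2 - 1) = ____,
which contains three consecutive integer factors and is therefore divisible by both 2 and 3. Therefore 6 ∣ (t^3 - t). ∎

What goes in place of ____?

(t - 1)t(t + 1)

t(t^2 - 1) = t(t - 1)(t + 1) = (t - 1)t(t + 1).
These three factors are consecutive integers, so their product is divisible by 6.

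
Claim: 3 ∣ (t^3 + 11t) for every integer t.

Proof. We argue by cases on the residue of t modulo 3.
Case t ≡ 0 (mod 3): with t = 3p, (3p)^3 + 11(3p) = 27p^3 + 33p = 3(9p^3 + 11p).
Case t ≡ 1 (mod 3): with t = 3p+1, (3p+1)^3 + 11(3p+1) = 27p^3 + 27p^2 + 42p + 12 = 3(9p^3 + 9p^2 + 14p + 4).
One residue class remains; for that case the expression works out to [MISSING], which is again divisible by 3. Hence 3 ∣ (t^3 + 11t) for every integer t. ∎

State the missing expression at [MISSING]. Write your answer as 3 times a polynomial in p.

The residues treated are {0, 1}, so the missing case is t ≡ 2 (mod 3); write t = 3p+2.
Then (3p+2)^3 + 11(3p+2) = 27p^3 + 54p^2 + 69p + 30 = 3(9p^3 + 18p^2 + 23p + 10).

3(9p^3 + 18p^2 + 23p + 10)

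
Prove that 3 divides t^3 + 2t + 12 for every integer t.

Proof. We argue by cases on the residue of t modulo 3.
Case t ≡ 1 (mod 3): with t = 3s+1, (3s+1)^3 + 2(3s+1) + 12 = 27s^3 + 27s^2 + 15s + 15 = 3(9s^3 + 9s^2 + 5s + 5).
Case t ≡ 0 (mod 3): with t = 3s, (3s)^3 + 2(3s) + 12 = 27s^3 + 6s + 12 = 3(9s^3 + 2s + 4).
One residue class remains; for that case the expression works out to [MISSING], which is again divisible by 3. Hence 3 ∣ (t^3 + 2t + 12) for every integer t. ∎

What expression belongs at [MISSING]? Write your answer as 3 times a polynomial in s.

The residues treated are {1, 0}, so the missing case is t ≡ 2 (mod 3); write t = 3s+2.
Then (3s+2)^3 + 2(3s+2) + 12 = 27s^3 + 54s^2 + 42s + 24 = 3(9s^3 + 18s^2 + 14s + 8).

3(9s^3 + 18s^2 + 14s + 8)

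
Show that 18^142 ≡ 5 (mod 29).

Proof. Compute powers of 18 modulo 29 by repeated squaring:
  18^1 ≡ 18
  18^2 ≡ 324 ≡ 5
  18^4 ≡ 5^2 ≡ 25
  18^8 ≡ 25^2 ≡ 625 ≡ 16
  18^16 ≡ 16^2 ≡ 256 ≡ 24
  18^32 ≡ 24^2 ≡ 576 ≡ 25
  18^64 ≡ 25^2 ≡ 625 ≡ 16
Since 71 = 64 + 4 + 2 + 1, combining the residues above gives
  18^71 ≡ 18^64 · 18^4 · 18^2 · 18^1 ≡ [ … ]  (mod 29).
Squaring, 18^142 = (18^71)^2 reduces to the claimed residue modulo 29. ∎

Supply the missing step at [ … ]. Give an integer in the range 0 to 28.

18^64 · 18^4 · 18^2 · 18^1 ≡ 16 · 25 · 5 · 18 = 36000.
36000 mod 29 = 11, so 18^71 ≡ 11 (mod 29).

11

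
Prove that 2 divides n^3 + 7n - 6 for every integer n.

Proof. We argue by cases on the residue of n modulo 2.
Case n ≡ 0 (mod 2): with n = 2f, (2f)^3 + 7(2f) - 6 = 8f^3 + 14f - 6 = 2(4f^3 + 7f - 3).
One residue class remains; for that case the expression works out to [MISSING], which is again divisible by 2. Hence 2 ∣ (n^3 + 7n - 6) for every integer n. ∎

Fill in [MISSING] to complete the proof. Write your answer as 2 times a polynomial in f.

2(4f^3 + 6f^2 + 10f + 1)

The residues treated are {0}, so the missing case is n ≡ 1 (mod 2); write n = 2f+1.
Then (2f+1)^3 + 7(2f+1) - 6 = 8f^3 + 12f^2 + 20f + 2 = 2(4f^3 + 6f^2 + 10f + 1).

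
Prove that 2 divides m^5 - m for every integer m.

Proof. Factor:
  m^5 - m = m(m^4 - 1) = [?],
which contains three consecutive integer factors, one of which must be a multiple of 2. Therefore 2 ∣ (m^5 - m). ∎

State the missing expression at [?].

(m - 1)m(m + 1)(m^2 + 1)

m^4 - 1 = (m^2 - 1)(m^2 + 1), and m^2 - 1 = (m-1)(m+1).
So m(m^4 - 1) = (m - 1)m(m + 1)(m^2 + 1).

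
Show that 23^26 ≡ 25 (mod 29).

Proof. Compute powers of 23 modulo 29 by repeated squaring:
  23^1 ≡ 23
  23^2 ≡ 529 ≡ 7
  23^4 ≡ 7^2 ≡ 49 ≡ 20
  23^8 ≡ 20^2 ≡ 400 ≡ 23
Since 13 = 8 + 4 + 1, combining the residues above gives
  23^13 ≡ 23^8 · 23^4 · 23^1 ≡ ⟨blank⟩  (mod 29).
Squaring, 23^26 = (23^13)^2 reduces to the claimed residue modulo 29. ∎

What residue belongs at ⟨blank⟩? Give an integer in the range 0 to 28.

23^8 · 23^4 · 23^1 ≡ 23 · 20 · 23 = 10580.
10580 mod 29 = 24, so 23^13 ≡ 24 (mod 29).

24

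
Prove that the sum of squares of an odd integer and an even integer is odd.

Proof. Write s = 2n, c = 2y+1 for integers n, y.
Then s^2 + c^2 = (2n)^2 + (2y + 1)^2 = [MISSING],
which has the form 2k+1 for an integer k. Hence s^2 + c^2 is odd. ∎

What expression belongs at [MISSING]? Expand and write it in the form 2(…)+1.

2(2n^2 + 2y^2 + 2y) + 1

(2n)^2 + (2y + 1)^2 = 4n^2 + 4y^2 + 4y + 1
= 2(2n^2 + 2y^2 + 2y) + 1.
Since 2n^2 + 2y^2 + 2y is an integer, the sum of squares is of the form 2k+1 for an integer k.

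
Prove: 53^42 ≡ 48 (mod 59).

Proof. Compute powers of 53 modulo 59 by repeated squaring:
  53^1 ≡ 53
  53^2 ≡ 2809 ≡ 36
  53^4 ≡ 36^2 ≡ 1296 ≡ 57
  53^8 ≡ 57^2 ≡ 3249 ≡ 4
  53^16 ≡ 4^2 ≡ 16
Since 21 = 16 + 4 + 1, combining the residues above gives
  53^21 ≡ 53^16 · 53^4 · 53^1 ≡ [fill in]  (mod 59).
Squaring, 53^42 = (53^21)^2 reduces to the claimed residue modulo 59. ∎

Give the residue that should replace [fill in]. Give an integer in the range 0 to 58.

Multiply the listed residues: 16 · 57 · 53 = 912 → 48336.
Reducing modulo 59: 48336 = 819·59 + 15, so 53^21 ≡ 15.

15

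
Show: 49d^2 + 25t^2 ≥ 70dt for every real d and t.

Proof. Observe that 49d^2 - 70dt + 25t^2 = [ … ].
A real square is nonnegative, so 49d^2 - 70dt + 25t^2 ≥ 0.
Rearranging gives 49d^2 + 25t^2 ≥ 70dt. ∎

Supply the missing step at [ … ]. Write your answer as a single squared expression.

The leading and trailing coefficients are 7^2 and 5^2, and 70 = 2·7·5, so the trinomial is (7d - 5t)^2.
Hence 49d^2 - 70dt + 25t^2 ≥ 0.

(7d - 5t)^2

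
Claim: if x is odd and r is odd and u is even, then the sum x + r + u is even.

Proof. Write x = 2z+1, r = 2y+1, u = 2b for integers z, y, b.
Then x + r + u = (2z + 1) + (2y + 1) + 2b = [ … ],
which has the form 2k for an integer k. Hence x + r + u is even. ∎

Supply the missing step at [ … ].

2(b + y + z + 1)

Expanding: (2z + 1) + (2y + 1) + 2b = 2b + 2y + 2z + 2.
Every term is even; pulling out the factor of 2 gives 2(b + y + z + 1).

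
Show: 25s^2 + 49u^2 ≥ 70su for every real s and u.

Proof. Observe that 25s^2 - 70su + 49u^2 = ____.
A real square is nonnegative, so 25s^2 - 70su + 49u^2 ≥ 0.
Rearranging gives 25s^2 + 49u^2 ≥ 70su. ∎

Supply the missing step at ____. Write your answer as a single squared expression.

(5s - 7u)^2

25s^2 - 70su + 49u^2 is a perfect-square trinomial: the outer terms are (5s)^2 and (7u)^2, and the cross term is -2·5s·7u.
So 25s^2 - 70su + 49u^2 = (5s - 7u)^2 ≥ 0.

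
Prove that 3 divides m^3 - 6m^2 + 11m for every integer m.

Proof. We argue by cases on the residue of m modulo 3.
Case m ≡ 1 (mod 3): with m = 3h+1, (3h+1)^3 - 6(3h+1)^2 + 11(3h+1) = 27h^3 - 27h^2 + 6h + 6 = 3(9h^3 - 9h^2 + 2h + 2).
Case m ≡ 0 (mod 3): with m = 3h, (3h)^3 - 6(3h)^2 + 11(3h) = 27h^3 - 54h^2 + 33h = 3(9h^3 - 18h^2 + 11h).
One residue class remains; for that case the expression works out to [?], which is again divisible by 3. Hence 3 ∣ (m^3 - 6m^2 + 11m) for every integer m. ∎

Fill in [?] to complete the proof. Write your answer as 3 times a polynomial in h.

3(9h^3 - h + 2)

The residues treated are {1, 0}, so the missing case is m ≡ 2 (mod 3); write m = 3h+2.
Then (3h+2)^3 - 6(3h+2)^2 + 11(3h+2) = 27h^3 - 3h + 6 = 3(9h^3 - h + 2).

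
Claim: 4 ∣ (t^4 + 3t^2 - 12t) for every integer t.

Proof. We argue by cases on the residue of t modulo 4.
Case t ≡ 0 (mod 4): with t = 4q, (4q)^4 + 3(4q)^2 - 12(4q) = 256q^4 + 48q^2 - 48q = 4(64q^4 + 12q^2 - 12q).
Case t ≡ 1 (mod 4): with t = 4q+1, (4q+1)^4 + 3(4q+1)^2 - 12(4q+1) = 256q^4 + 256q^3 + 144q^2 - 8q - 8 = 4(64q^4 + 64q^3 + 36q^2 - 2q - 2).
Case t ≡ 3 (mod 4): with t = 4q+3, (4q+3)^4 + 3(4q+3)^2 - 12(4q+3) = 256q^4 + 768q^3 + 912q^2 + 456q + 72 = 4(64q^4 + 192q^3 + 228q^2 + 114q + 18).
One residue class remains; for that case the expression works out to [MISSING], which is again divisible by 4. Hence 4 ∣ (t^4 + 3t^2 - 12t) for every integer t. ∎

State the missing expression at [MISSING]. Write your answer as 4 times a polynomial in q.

4(64q^4 + 128q^3 + 108q^2 + 32q + 1)

Only t ≡ 2 (mod 4) is unaccounted for. Put t = 4q+2:
(4q+2)^4 + 3(4q+2)^2 - 12(4q+2) expands to 256q^4 + 512q^3 + 432q^2 + 128q + 4,
and factoring out 4 leaves 4(64q^4 + 128q^3 + 108q^2 + 32q + 1).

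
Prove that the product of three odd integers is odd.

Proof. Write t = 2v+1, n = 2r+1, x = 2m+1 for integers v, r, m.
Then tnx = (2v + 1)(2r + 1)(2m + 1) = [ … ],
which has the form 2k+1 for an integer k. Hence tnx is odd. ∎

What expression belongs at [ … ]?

Expanding: (2v + 1)(2r + 1)(2m + 1) = 8mrv + 4mr + 4mv + 2m + 4rv + 2r + 2v + 1.
Every term except the constant is even, so this is 2(4mrv + 2mr + 2mv + m + 2rv + r + v) + 1,
and 4mrv + 2mr + 2mv + m + 2rv + r + v ∈ ℤ gives the required form.

2(4mrv + 2mr + 2mv + m + 2rv + r + v) + 1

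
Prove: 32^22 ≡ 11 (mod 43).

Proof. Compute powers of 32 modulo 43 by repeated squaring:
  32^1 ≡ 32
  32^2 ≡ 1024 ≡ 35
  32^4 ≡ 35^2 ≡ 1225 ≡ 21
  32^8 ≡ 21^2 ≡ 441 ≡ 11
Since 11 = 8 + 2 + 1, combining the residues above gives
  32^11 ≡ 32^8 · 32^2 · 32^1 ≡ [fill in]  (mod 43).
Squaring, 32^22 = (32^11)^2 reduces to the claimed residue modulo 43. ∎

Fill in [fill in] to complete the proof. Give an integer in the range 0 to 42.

Multiply the listed residues: 11 · 35 · 32 = 385 → 12320.
Reducing modulo 43: 12320 = 286·43 + 22, so 32^11 ≡ 22.

22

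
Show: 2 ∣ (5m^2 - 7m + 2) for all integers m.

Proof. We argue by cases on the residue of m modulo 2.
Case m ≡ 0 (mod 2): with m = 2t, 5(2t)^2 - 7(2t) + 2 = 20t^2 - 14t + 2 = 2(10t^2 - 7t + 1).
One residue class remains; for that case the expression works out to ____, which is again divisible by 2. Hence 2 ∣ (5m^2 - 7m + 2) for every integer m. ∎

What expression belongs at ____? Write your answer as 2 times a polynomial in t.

Only m ≡ 1 (mod 2) is unaccounted for. Put m = 2t+1:
5(2t+1)^2 - 7(2t+1) + 2 expands to 20t^2 + 6t,
and factoring out 2 leaves 2(10t^2 + 3t).

2(10t^2 + 3t)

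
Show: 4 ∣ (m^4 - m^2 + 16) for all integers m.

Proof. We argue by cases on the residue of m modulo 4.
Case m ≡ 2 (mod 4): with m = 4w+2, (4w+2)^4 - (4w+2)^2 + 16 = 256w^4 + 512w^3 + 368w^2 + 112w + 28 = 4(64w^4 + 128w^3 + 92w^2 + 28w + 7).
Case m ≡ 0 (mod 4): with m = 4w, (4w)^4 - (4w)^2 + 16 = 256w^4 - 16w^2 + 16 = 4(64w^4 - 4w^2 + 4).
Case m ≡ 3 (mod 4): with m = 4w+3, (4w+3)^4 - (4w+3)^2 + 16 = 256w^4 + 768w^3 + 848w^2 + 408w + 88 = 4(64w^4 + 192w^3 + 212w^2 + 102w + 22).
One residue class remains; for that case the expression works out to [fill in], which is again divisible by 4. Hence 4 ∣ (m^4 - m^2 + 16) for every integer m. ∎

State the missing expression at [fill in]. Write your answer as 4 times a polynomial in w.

4(64w^4 + 64w^3 + 20w^2 + 2w + 4)

The residues treated are {2, 0, 3}, so the missing case is m ≡ 1 (mod 4); write m = 4w+1.
Then (4w+1)^4 - (4w+1)^2 + 16 = 256w^4 + 256w^3 + 80w^2 + 8w + 16 = 4(64w^4 + 64w^3 + 20w^2 + 2w + 4).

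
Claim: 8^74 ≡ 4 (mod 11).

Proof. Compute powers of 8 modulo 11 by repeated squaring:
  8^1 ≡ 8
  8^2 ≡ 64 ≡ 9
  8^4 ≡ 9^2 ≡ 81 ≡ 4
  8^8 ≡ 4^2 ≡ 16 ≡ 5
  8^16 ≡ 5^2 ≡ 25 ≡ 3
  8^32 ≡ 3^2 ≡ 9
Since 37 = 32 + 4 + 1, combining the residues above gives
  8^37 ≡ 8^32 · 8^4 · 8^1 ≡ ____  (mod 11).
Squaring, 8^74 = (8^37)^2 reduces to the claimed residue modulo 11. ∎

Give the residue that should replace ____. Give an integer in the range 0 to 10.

Multiply the listed residues: 9 · 4 · 8 = 36 → 288.
Reducing modulo 11: 288 = 26·11 + 2, so 8^37 ≡ 2.

2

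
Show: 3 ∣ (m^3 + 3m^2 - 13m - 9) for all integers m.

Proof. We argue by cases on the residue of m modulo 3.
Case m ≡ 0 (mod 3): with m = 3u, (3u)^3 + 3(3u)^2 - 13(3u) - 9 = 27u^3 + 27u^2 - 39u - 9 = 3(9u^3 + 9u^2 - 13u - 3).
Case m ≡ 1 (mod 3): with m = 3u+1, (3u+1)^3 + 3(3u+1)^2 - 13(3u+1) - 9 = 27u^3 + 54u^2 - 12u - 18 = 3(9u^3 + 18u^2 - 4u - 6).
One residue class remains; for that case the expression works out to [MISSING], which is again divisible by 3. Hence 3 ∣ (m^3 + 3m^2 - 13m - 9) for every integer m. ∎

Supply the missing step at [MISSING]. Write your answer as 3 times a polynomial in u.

The residues treated are {0, 1}, so the missing case is m ≡ 2 (mod 3); write m = 3u+2.
Then (3u+2)^3 + 3(3u+2)^2 - 13(3u+2) - 9 = 27u^3 + 81u^2 + 33u - 15 = 3(9u^3 + 27u^2 + 11u - 5).

3(9u^3 + 27u^2 + 11u - 5)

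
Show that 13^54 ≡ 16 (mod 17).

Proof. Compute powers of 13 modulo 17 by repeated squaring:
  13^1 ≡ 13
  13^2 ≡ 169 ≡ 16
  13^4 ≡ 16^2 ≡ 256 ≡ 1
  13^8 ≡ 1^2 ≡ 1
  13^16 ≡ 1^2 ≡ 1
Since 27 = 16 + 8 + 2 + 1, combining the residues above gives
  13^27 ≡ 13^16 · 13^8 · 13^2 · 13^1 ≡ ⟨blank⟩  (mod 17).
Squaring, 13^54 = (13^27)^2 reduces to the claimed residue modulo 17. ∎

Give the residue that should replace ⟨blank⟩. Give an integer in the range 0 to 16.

4

13^16 · 13^8 · 13^2 · 13^1 ≡ 1 · 1 · 16 · 13 = 208.
208 mod 17 = 4, so 13^27 ≡ 4 (mod 17).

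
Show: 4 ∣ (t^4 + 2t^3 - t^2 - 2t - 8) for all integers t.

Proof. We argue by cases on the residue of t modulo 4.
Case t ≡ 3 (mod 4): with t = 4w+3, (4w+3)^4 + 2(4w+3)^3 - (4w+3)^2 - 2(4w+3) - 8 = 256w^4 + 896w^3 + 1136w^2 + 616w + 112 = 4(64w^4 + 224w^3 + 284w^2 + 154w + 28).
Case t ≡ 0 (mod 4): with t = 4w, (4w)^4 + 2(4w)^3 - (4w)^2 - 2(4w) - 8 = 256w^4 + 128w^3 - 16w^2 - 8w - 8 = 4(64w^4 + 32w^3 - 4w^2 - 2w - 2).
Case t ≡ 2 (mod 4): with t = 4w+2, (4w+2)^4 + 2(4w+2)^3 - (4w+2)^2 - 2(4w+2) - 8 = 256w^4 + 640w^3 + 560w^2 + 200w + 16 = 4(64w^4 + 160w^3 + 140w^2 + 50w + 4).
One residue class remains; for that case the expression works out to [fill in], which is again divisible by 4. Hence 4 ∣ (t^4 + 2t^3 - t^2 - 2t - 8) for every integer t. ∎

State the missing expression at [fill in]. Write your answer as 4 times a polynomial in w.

4(64w^4 + 96w^3 + 44w^2 + 6w - 2)

The residues treated are {3, 0, 2}, so the missing case is t ≡ 1 (mod 4); write t = 4w+1.
Then (4w+1)^4 + 2(4w+1)^3 - (4w+1)^2 - 2(4w+1) - 8 = 256w^4 + 384w^3 + 176w^2 + 24w - 8 = 4(64w^4 + 96w^3 + 44w^2 + 6w - 2).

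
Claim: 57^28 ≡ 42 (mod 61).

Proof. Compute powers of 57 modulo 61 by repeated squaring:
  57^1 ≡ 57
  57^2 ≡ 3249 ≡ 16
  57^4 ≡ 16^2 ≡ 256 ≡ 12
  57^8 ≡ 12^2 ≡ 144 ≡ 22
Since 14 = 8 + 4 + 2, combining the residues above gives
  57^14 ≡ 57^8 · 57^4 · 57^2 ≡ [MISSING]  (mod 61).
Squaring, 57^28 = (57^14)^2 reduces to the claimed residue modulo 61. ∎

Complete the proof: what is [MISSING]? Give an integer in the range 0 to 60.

15

Multiply the listed residues: 22 · 12 · 16 = 264 → 4224.
Reducing modulo 61: 4224 = 69·61 + 15, so 57^14 ≡ 15.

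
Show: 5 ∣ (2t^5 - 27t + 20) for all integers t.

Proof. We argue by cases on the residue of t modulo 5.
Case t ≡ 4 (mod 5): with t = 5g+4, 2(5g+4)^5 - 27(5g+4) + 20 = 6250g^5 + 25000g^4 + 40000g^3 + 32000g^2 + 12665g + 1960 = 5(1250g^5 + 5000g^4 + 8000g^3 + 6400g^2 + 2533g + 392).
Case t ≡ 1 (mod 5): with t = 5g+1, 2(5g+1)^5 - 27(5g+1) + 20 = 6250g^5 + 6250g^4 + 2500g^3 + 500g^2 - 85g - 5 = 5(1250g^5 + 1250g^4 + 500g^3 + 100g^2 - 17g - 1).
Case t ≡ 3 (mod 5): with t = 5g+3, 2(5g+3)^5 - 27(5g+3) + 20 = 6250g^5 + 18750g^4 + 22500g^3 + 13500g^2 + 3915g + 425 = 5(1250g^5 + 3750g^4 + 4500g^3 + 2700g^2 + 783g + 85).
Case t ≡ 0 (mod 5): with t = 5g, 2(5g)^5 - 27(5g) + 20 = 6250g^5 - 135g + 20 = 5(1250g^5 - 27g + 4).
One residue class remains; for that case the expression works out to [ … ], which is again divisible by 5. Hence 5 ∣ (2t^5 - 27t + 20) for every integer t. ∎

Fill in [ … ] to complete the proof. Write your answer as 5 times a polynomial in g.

The residues treated are {4, 1, 3, 0}, so the missing case is t ≡ 2 (mod 5); write t = 5g+2.
Then 2(5g+2)^5 - 27(5g+2) + 20 = 6250g^5 + 12500g^4 + 10000g^3 + 4000g^2 + 665g + 30 = 5(1250g^5 + 2500g^4 + 2000g^3 + 800g^2 + 133g + 6).

5(1250g^5 + 2500g^4 + 2000g^3 + 800g^2 + 133g + 6)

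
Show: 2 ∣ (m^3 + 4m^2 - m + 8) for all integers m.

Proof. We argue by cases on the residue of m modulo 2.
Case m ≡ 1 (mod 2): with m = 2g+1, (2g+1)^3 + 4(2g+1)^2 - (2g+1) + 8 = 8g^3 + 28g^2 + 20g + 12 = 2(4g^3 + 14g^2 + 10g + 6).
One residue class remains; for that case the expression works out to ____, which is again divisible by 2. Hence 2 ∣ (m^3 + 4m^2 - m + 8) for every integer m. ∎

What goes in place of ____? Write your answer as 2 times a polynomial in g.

Only m ≡ 0 (mod 2) is unaccounted for. Put m = 2g:
(2g)^3 + 4(2g)^2 - (2g) + 8 expands to 8g^3 + 16g^2 - 2g + 8,
and factoring out 2 leaves 2(4g^3 + 8g^2 - g + 4).

2(4g^3 + 8g^2 - g + 4)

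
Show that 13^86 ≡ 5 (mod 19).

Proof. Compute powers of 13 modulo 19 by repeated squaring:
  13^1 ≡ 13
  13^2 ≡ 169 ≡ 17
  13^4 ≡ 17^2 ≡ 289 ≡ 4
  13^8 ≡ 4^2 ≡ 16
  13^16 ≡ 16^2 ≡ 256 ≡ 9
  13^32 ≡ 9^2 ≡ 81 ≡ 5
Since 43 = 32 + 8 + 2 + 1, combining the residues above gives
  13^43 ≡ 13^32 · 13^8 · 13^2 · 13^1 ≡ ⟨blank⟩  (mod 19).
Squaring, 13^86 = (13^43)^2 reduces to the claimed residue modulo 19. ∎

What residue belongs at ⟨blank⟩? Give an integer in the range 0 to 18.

10

Multiply the listed residues: 5 · 16 · 17 · 13 = 80 → 1360 → 17680.
Reducing modulo 19: 17680 = 930·19 + 10, so 13^43 ≡ 10.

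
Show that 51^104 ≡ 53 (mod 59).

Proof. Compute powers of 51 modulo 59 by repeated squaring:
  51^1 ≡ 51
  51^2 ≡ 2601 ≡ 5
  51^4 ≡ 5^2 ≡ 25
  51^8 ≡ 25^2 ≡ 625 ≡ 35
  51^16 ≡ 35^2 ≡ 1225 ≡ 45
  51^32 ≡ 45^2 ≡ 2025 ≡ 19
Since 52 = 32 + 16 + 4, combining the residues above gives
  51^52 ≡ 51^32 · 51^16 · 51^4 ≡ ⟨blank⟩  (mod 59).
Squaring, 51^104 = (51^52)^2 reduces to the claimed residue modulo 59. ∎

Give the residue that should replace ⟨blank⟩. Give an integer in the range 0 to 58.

17

51^32 · 51^16 · 51^4 ≡ 19 · 45 · 25 = 21375.
21375 mod 59 = 17, so 51^52 ≡ 17 (mod 59).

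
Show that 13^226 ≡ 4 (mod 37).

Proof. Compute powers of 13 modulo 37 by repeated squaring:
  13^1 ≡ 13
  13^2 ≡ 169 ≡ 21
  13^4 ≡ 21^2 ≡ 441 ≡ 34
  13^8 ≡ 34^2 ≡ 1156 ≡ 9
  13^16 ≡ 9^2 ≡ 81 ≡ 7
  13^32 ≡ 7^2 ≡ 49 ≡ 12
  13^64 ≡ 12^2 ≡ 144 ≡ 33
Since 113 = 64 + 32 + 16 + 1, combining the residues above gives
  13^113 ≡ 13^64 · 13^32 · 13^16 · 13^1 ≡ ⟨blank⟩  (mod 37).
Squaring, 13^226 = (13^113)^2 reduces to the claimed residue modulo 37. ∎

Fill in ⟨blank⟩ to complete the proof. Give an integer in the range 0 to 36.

13^64 · 13^32 · 13^16 · 13^1 ≡ 33 · 12 · 7 · 13 = 36036.
36036 mod 37 = 35, so 13^113 ≡ 35 (mod 37).

35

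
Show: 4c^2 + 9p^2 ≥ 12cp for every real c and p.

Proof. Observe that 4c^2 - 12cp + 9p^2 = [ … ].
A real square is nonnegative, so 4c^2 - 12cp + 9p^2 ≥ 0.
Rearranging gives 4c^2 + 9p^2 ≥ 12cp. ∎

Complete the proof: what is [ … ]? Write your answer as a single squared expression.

(2c - 3p)^2

The leading and trailing coefficients are 2^2 and 3^2, and 12 = 2·2·3, so the trinomial is (2c - 3p)^2.
Hence 4c^2 - 12cp + 9p^2 ≥ 0.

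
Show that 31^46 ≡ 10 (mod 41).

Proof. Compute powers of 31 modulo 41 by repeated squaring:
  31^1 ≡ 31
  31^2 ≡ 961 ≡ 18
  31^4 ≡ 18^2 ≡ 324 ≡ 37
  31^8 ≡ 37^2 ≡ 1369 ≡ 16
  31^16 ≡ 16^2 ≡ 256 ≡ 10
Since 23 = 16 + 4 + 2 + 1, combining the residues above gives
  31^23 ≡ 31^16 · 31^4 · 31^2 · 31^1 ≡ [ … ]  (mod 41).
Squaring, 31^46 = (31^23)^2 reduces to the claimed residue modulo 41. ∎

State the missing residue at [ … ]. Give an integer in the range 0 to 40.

25

Multiply the listed residues: 10 · 37 · 18 · 31 = 370 → 6660 → 206460.
Reducing modulo 41: 206460 = 5035·41 + 25, so 31^23 ≡ 25.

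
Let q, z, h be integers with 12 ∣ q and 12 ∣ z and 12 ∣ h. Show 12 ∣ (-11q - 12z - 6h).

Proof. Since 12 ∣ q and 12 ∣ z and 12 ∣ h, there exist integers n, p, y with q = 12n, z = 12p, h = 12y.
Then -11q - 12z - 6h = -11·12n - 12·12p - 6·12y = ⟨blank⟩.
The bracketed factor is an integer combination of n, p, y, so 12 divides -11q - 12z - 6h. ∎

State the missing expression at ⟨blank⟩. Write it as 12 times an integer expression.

12(-11n - 12p - 6y)

Pull the common 12 out of every term: -11·12n - 12·12p - 6·12y = 12(-11n - 12p - 6y).
-11n - 12p - 6y is an integer, which exhibits the divisibility.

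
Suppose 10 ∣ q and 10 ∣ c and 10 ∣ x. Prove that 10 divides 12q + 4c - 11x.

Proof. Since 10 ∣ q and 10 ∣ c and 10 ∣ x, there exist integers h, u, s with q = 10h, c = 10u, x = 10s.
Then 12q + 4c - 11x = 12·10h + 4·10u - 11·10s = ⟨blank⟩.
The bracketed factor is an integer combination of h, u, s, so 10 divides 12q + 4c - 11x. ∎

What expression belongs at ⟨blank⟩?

Each term has a factor of 10: 12·10h + 4·10u - 11·10s = 10·(12h - 11s + 4u).
Since 12h - 11s + 4u is an integer, 10 ∣ (12q + 4c - 11x).

10(12h - 11s + 4u)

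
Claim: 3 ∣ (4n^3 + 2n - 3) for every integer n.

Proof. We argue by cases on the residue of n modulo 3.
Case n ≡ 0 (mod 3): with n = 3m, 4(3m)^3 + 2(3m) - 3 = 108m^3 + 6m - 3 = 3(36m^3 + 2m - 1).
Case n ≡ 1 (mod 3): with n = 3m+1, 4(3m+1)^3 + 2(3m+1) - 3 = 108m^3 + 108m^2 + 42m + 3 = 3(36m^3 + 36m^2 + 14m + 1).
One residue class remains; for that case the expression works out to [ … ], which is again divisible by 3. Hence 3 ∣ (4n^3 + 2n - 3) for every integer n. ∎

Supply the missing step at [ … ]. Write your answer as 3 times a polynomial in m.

3(36m^3 + 72m^2 + 50m + 11)

Only n ≡ 2 (mod 3) is unaccounted for. Put n = 3m+2:
4(3m+2)^3 + 2(3m+2) - 3 expands to 108m^3 + 216m^2 + 150m + 33,
and factoring out 3 leaves 3(36m^3 + 72m^2 + 50m + 11).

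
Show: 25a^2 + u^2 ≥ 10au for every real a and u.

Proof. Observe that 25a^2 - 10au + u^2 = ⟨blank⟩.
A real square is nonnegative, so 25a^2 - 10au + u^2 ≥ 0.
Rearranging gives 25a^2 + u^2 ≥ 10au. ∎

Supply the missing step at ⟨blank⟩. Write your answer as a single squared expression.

(5a - u)^2

25a^2 - 10au + u^2 is a perfect-square trinomial: the outer terms are (5a)^2 and (u)^2, and the cross term is -2·5a·u.
So 25a^2 - 10au + u^2 = (5a - u)^2 ≥ 0.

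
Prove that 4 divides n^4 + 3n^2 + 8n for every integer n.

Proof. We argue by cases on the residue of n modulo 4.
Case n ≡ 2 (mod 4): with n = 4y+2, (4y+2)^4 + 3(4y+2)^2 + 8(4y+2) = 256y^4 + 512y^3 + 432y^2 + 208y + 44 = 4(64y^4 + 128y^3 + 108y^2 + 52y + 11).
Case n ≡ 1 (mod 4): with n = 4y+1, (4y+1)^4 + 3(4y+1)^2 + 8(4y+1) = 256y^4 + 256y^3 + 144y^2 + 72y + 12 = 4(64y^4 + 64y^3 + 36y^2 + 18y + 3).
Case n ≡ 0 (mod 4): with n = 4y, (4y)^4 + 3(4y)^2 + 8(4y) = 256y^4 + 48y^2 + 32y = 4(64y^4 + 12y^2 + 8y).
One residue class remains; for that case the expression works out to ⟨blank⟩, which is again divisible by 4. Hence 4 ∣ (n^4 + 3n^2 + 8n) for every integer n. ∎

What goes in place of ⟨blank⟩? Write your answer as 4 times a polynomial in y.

4(64y^4 + 192y^3 + 228y^2 + 134y + 33)

The residues treated are {2, 1, 0}, so the missing case is n ≡ 3 (mod 4); write n = 4y+3.
Then (4y+3)^4 + 3(4y+3)^2 + 8(4y+3) = 256y^4 + 768y^3 + 912y^2 + 536y + 132 = 4(64y^4 + 192y^3 + 228y^2 + 134y + 33).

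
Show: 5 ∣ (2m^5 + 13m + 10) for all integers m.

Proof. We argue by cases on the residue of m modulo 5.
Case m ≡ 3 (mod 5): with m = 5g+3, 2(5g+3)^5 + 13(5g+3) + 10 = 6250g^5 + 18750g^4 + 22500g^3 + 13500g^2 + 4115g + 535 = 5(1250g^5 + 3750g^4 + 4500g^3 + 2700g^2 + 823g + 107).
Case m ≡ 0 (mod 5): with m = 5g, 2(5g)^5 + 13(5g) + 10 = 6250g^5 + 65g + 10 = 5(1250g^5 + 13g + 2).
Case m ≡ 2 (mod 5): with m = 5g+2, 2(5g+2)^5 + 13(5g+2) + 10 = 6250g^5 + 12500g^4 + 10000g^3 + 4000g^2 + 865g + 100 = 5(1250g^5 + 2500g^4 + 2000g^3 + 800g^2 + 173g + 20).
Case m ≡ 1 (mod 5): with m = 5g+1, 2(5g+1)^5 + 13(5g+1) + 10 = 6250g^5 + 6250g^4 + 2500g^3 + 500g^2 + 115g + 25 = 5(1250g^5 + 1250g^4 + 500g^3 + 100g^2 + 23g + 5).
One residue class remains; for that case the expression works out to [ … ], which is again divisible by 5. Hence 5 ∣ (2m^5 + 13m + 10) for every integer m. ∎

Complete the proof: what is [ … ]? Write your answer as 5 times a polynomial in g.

5(1250g^5 + 5000g^4 + 8000g^3 + 6400g^2 + 2573g + 422)

Only m ≡ 4 (mod 5) is unaccounted for. Put m = 5g+4:
2(5g+4)^5 + 13(5g+4) + 10 expands to 6250g^5 + 25000g^4 + 40000g^3 + 32000g^2 + 12865g + 2110,
and factoring out 5 leaves 5(1250g^5 + 5000g^4 + 8000g^3 + 6400g^2 + 2573g + 422).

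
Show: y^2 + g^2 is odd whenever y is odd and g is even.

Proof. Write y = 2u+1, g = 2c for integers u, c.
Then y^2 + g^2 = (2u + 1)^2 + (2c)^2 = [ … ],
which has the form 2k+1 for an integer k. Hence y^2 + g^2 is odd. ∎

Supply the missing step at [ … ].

Expanding: (2u + 1)^2 + (2c)^2 = 4c^2 + 4u^2 + 4u + 1.
Every term except the constant is even, so this is 2(2c^2 + 2u^2 + 2u) + 1,
and 2c^2 + 2u^2 + 2u ∈ ℤ gives the required form.

2(2c^2 + 2u^2 + 2u) + 1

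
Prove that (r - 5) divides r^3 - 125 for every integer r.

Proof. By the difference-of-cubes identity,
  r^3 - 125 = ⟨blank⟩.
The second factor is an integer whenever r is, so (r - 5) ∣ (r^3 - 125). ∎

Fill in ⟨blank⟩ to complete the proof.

(r - 5)(r^2 + 5r + 25)

Polynomial division of r^3 - 125 by r - 5 leaves remainder 0 and quotient r^2 + 5r + 25.
Hence r^3 - 125 = (r - 5)(r^2 + 5r + 25).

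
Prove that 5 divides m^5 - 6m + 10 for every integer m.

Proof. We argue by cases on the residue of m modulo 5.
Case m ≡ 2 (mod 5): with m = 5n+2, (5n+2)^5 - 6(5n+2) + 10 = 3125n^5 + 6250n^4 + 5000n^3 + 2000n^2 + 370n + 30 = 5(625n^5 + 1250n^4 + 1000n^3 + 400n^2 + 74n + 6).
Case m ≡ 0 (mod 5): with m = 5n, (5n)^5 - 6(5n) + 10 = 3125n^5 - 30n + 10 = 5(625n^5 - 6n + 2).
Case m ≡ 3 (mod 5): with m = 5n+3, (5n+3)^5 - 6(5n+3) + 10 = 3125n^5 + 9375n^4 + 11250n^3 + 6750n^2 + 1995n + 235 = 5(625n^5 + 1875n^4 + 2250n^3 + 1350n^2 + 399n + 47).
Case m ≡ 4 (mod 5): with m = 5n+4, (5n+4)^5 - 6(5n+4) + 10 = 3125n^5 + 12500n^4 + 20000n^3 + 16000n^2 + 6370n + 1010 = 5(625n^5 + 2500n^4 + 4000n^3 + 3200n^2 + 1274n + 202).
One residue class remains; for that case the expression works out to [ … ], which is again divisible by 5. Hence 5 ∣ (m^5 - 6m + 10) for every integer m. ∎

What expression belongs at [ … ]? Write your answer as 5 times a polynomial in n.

The residues treated are {2, 0, 3, 4}, so the missing case is m ≡ 1 (mod 5); write m = 5n+1.
Then (5n+1)^5 - 6(5n+1) + 10 = 3125n^5 + 3125n^4 + 1250n^3 + 250n^2 - 5n + 5 = 5(625n^5 + 625n^4 + 250n^3 + 50n^2 - n + 1).

5(625n^5 + 625n^4 + 250n^3 + 50n^2 - n + 1)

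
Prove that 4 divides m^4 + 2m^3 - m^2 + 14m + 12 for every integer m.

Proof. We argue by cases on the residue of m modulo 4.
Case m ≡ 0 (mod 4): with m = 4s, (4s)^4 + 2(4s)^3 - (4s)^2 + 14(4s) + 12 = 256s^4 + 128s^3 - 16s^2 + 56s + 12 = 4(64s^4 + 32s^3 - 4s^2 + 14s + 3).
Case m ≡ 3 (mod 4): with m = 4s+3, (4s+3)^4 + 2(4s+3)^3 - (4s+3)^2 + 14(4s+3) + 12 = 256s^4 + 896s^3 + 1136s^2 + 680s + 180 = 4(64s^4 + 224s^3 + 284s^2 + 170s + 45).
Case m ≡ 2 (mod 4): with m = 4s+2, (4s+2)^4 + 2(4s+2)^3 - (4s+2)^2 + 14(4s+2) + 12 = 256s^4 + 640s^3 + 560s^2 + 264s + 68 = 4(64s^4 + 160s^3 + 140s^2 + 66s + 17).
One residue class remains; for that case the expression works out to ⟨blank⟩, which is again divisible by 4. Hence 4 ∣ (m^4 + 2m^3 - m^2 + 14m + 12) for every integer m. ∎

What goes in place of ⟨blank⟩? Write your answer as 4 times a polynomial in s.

4(64s^4 + 96s^3 + 44s^2 + 22s + 7)

The residues treated are {0, 3, 2}, so the missing case is m ≡ 1 (mod 4); write m = 4s+1.
Then (4s+1)^4 + 2(4s+1)^3 - (4s+1)^2 + 14(4s+1) + 12 = 256s^4 + 384s^3 + 176s^2 + 88s + 28 = 4(64s^4 + 96s^3 + 44s^2 + 22s + 7).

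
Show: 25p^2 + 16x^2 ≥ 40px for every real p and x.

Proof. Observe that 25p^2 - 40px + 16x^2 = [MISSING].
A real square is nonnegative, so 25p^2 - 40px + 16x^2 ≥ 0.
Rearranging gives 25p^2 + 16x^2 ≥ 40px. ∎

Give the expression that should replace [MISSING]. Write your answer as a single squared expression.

The leading and trailing coefficients are 5^2 and 4^2, and 40 = 2·5·4, so the trinomial is (5p - 4x)^2.
Hence 25p^2 - 40px + 16x^2 ≥ 0.

(5p - 4x)^2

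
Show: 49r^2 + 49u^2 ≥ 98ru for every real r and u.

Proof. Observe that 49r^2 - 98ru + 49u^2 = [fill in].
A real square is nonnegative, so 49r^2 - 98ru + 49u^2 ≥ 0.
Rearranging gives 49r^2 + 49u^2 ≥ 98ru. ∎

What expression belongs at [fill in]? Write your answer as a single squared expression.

49r^2 - 98ru + 49u^2 is a perfect-square trinomial: the outer terms are (7r)^2 and (7u)^2, and the cross term is -2·7r·7u.
So 49r^2 - 98ru + 49u^2 = (7r - 7u)^2 ≥ 0.

(7r - 7u)^2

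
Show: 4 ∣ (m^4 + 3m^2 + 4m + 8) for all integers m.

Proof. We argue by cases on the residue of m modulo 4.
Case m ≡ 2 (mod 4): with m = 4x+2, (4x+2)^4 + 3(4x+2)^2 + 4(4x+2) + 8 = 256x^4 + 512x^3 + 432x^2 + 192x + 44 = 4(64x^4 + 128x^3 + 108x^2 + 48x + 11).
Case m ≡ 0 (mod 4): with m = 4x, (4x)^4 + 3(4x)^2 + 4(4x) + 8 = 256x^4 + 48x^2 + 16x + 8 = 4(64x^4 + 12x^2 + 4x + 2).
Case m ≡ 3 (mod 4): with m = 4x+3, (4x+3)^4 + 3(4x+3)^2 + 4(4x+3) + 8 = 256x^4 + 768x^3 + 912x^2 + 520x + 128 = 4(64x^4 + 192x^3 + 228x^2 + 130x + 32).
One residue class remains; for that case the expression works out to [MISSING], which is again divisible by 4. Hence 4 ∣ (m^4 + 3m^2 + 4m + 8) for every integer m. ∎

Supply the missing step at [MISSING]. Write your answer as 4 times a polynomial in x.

4(64x^4 + 64x^3 + 36x^2 + 14x + 4)

Only m ≡ 1 (mod 4) is unaccounted for. Put m = 4x+1:
(4x+1)^4 + 3(4x+1)^2 + 4(4x+1) + 8 expands to 256x^4 + 256x^3 + 144x^2 + 56x + 16,
and factoring out 4 leaves 4(64x^4 + 64x^3 + 36x^2 + 14x + 4).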